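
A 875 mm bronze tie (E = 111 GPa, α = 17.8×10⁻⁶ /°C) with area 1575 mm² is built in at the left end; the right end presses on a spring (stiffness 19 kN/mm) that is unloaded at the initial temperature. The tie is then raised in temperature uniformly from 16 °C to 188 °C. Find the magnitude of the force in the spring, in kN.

Free thermal expansion: δ_free = αΔT L = 17.8×10⁻⁶ × 172 × 875 = 2.679 mm.
With a force P in the spring, the elastic change of the tie is PL/(AE) and that of the spring is P/k; compatibility requires their sum to equal δ_free.
P [ L/(AE) + 1/k ] = δ_free → P [ 875/(1575×111×10³) + 1/(19×10³) ] = 2.679.
P = 2.679 / 5.764×10⁻⁵ = 46480 N.

P ≈ 46.5 kN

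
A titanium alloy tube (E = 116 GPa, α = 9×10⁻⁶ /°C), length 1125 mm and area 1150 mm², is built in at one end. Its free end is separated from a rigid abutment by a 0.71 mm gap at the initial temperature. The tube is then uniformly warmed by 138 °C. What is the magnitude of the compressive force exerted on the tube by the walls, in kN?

Unrestrained expansion: δ_free = αΔT L = 9×10⁻⁶ × 138 × 1125 = 1.397 mm.
After closing the 0.71 mm clearance, 1.397 − 0.71 = 0.6873 mm of expansion remains to be suppressed by the wall.
That suppressed elongation corresponds to σ = E·Δ/L = 116×10³ × 0.6873/1125 = 70.86 MPa.
Force on the wall = σA = 70.86 × 1150 mm² = 81.49 kN.

P ≈ 81.5 kN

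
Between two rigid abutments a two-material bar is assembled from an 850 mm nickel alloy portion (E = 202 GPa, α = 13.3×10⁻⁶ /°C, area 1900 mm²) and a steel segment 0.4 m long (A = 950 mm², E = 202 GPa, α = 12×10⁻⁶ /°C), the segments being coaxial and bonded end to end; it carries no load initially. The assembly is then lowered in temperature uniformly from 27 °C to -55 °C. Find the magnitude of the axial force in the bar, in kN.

P ≈ 307 kN (tensile)

If the supports were absent, the total length change would be Σ αᵢΔT Lᵢ = 13.3×10⁻⁶×82×850 + 12×10⁻⁶×82×400 = 1.321 mm.
The walls prevent any net length change, so an axial force P (same in every segment) develops. Compatibility: P · Σ Lᵢ/(AᵢEᵢ) = δ_free.
Σ Lᵢ/(AᵢEᵢ) = 850/(1900×202×10³) + 400/(950×202×10³) = 4.299×10⁻⁶ mm/N.
Hence P = δ_free / Σ(L/AE) = 1.321/4.299×10⁻⁶ = 307.2 kN (tensile).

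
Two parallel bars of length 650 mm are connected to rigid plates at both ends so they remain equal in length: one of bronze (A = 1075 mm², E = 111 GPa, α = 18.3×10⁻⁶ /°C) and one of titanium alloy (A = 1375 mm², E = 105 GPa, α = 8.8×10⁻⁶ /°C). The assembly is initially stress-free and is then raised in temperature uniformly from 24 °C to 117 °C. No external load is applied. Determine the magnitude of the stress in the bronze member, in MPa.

σ ≈ 53.7 MPa (compressive)

Both members must finish at the same length. With the larger α, the bronze tends to over-expand; the plates restrain it, putting the bronze in compression and the titanium alloy in tension. With no external load the two internal forces are equal and opposite, magnitude P.
Compatibility of the two members (thermal + elastic change equal): (α₁ − α₂)ΔT = P·[1/(A₁E₁) + 1/(A₂E₂)].
|α₁ − α₂|·ΔT = 9.5×10⁻⁶ × 93 = 0.0008835.
1/(A₁E₁) + 1/(A₂E₂) = 1/(1075×111×10³) + 1/(1375×105×10³) = 1.531×10⁻⁸ N⁻¹.
So P = 0.0008835 / 1.531×10⁻⁸ = 57.72 kN.
σ_{bronze} = P/A₁ = 57720/1075 = 53.69 MPa, compressive.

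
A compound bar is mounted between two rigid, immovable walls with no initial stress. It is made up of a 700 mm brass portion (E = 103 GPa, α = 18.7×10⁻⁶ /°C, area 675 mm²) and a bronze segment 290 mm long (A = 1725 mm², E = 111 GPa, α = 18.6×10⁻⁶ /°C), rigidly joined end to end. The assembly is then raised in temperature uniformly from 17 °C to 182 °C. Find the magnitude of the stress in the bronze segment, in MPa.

σ ≈ 153 MPa (compressive)

If the supports were absent, the total length change would be Σ αᵢΔT Lᵢ = 18.7×10⁻⁶×165×700 + 18.6×10⁻⁶×165×290 = 3.05 mm.
The rigid supports impose zero overall length change; the single axial force P common to all segments must satisfy P Σ Lᵢ/(AᵢEᵢ) = δ_free.
Σ Lᵢ/(AᵢEᵢ) = 700/(675×103×10³) + 290/(1725×111×10³) = 1.158×10⁻⁵ mm/N.
P = 3.05 / 1.158×10⁻⁵ = 263300 N = 263.3 kN, compressive.
σ_{bronze} = P / A = 263300 / 1725 = 152.6 MPa.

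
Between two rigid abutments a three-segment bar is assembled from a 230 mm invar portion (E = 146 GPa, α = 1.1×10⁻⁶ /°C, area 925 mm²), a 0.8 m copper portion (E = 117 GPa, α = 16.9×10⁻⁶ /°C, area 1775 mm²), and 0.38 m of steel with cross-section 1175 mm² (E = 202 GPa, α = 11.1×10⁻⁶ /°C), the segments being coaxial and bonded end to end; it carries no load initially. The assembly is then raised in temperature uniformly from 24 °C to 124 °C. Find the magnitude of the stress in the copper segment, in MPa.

σ ≈ 142 MPa (compressive)

With the walls removed the bar would change length by δ_free = Σ αᵢΔT Lᵢ = 1.1×10⁻⁶×100×230 + 16.9×10⁻⁶×100×800 + 11.1×10⁻⁶×100×380 = 1.799 mm.
Since the ends are fixed, an axial force P builds up, equal in every segment, with P · Σ Lᵢ/(AᵢEᵢ) = δ_free.
Σ Lᵢ/(AᵢEᵢ) = 230/(925×146×10³) + 800/(1775×117×10³) + 380/(1175×202×10³) = 7.156×10⁻⁶ mm/N.
Hence P = δ_free / Σ(L/AE) = 1.799/7.156×10⁻⁶ = 251.4 kN (compressive).
σ_{copper} = P / A = 251400 / 1775 = 141.6 MPa.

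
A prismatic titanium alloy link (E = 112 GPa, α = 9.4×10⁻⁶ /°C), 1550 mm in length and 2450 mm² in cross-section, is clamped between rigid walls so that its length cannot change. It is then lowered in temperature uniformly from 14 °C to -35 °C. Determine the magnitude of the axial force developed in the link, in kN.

P ≈ 126 kN (tensile)

The ends cannot move, so σ = EαΔT = 112×10³ × 9.4×10⁻⁶ × 49 = 51.59 MPa.
Then P = σA = 51.59 × 2450 mm² = 126.4 kN, tensile.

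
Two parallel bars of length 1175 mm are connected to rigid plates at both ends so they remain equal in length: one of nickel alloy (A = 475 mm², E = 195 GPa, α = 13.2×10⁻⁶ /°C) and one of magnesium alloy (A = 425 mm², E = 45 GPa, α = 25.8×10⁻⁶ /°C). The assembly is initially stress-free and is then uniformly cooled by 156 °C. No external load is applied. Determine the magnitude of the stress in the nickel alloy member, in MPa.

σ ≈ 65.6 MPa (compressive)

Both members must finish at the same length. With the larger α, the magnesium alloy tends to over-contract; the plates restrain it, putting the magnesium alloy in tension and the nickel alloy in compression. With no external load the two internal forces are equal and opposite, magnitude P.
Setting the final lengths equal and cancelling L: (α₁ − α₂)ΔT = P/(A₁E₁) + P/(A₂E₂).
|α₁ − α₂|·ΔT = 12.6×10⁻⁶ × 156 = 0.001966.
1/(A₁E₁) + 1/(A₂E₂) = 1/(475×195×10³) + 1/(425×45×10³) = 6.308×10⁻⁸ N⁻¹.
So P = 0.001966 / 6.308×10⁻⁸ = 31.16 kN.
σ_{nickel alloy} = P/A₁ = 31160/475 = 65.6 MPa, compressive.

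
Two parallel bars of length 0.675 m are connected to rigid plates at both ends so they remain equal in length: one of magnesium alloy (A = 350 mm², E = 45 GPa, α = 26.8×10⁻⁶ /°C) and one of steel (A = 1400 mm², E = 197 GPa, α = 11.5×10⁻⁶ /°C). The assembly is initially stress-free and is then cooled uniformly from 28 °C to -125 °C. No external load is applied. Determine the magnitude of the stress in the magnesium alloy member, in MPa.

σ ≈ 99.6 MPa (tensile)

Equilibrium of a rigid end plate with no external load gives equal and opposite internal forces ±P in the two members. Since α_{magnesium alloy} > α_{steel}, cooling drives the magnesium alloy into tension and the steel into compression.
Setting the final lengths equal and cancelling L: (α₁ − α₂)ΔT = P/(A₁E₁) + P/(A₂E₂).
|α₁ − α₂|·ΔT = 15.3×10⁻⁶ × 153 = 0.002341.
1/(A₁E₁) + 1/(A₂E₂) = 1/(350×45×10³) + 1/(1400×197×10³) = 6.712×10⁻⁸ N⁻¹.
So P = 0.002341 / 6.712×10⁻⁸ = 34.88 kN.
σ_{magnesium alloy} = P/A₁ = 34880/350 = 99.65 MPa, tensile.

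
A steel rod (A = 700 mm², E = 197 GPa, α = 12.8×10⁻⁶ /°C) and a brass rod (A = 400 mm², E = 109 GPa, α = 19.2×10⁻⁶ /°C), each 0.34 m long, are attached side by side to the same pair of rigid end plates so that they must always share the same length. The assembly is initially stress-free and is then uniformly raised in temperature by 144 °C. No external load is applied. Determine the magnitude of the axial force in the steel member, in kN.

Equilibrium of a rigid end plate with no external load gives equal and opposite internal forces ±P in the two members. Since α_{brass} > α_{steel}, heating drives the brass into compression and the steel into tension.
Compatibility of the two members (thermal + elastic change equal): (α₁ − α₂)ΔT = P·[1/(A₁E₁) + 1/(A₂E₂)].
|α₁ − α₂|·ΔT = 6.4×10⁻⁶ × 144 = 0.0009216.
1/(A₁E₁) + 1/(A₂E₂) = 1/(700×197×10³) + 1/(400×109×10³) = 3.019×10⁻⁸ N⁻¹.
P = 0.0009216 / 3.019×10⁻⁸ = 30530 N = 30.53 kN.

P ≈ 30.5 kN (tensile in the steel)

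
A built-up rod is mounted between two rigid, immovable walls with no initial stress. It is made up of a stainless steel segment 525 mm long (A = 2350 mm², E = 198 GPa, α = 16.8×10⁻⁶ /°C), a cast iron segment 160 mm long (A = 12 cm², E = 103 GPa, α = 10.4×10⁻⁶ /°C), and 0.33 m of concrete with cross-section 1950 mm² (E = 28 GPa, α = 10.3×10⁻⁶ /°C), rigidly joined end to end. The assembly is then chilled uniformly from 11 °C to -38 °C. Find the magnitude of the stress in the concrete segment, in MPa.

If the supports were absent, the total length change would be Σ αᵢΔT Lᵢ = 16.8×10⁻⁶×49×525 + 10.4×10⁻⁶×49×160 + 10.3×10⁻⁶×49×330 = 0.6803 mm.
The walls prevent any net length change, so an axial force P (same in every segment) develops. Compatibility: P · Σ Lᵢ/(AᵢEᵢ) = δ_free.
Σ Lᵢ/(AᵢEᵢ) = 525/(2350×198×10³) + 160/(1200×103×10³) + 330/(1950×28×10³) = 8.467×10⁻⁶ mm/N.
P = 0.6803 / 8.467×10⁻⁶ = 80350 N = 80.35 kN, tensile.
σ_{concrete} = P / A = 80350 / 1950 = 41.2 MPa.

σ ≈ 41.2 MPa (tensile)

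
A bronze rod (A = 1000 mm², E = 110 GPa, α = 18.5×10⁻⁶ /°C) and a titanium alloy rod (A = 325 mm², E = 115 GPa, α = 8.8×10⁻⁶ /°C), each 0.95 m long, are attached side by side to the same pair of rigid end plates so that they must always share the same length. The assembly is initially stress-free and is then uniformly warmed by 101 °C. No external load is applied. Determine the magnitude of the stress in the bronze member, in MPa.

σ ≈ 27.3 MPa (compressive)

Equilibrium of a rigid end plate with no external load gives equal and opposite internal forces ±P in the two members. Since α_{bronze} > α_{titanium alloy}, heating drives the bronze into compression and the titanium alloy into tension.
Compatibility of the two members (thermal + elastic change equal): (α₁ − α₂)ΔT = P·[1/(A₁E₁) + 1/(A₂E₂)].
|α₁ − α₂|·ΔT = 9.7×10⁻⁶ × 101 = 0.0009797.
1/(A₁E₁) + 1/(A₂E₂) = 1/(1000×110×10³) + 1/(325×115×10³) = 3.585×10⁻⁸ N⁻¹.
So P = 0.0009797 / 3.585×10⁻⁸ = 27.33 kN.
σ_{bronze} = P/A₁ = 27330/1000 = 27.33 MPa, compressive.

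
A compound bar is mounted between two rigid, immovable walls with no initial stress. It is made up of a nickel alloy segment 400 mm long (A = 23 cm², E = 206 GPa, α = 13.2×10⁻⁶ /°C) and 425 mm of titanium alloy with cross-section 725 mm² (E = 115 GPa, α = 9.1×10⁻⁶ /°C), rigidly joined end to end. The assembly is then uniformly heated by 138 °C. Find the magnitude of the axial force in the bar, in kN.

P ≈ 212 kN (compressive)

With the walls removed the bar would change length by δ_free = Σ αᵢΔT Lᵢ = 13.2×10⁻⁶×138×400 + 9.1×10⁻⁶×138×425 = 1.262 mm.
The walls prevent any net length change, so an axial force P (same in every segment) develops. Compatibility: P · Σ Lᵢ/(AᵢEᵢ) = δ_free.
The series flexibility is Σ Lᵢ/(AᵢEᵢ) = 400/(2300×206×10³) + 425/(725×115×10³) = 5.942×10⁻⁶ mm/N.
P = 1.262 / 5.942×10⁻⁶ = 212500 N = 212.5 kN, compressive.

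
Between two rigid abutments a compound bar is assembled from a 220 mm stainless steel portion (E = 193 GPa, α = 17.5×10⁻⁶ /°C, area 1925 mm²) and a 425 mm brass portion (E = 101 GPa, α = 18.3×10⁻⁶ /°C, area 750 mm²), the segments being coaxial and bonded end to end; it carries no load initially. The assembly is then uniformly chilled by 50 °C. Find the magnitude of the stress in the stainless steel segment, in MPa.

Free thermal contraction of the whole bar: Σ αᵢΔT Lᵢ = 17.5×10⁻⁶×50×220 + 18.3×10⁻⁶×50×425 = 0.5814 mm.
The rigid supports impose zero overall length change; the single axial force P common to all segments must satisfy P Σ Lᵢ/(AᵢEᵢ) = δ_free.
The series flexibility is Σ Lᵢ/(AᵢEᵢ) = 220/(1925×193×10³) + 425/(750×101×10³) = 6.203×10⁻⁶ mm/N.
Hence P = δ_free / Σ(L/AE) = 0.5814/6.203×10⁻⁶ = 93.73 kN (tensile).
σ_{stainless steel} = P / A = 93730 / 1925 = 48.69 MPa.

σ ≈ 48.7 MPa (tensile)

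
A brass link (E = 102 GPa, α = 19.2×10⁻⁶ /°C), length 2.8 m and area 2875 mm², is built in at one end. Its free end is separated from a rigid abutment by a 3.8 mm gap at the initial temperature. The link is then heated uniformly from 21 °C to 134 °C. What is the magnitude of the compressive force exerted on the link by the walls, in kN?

Free thermal elongation = αΔT L = 19.2×10⁻⁶ × 113 × 2800 = 6.075 mm.
The gap closes (δ_free > 3.8 mm) and the wall then resists a further 6.075 − 3.8 = 2.275 mm of expansion.
That suppressed elongation corresponds to σ = E·Δ/L = 102×10³ × 2.275/2800 = 82.87 MPa.
P = σA = 82.87 × 2875 = 238.3 kN.

P ≈ 238 kN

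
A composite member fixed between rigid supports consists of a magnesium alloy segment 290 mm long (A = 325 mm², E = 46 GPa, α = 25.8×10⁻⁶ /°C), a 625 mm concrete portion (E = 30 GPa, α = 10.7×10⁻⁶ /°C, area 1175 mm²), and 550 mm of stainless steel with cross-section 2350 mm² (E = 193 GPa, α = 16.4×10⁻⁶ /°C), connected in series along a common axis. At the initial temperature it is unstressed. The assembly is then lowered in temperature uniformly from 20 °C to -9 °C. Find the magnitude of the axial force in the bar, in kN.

P ≈ 17.5 kN (tensile)

If the supports were absent, the total length change would be Σ αᵢΔT Lᵢ = 25.8×10⁻⁶×29×290 + 10.7×10⁻⁶×29×625 + 16.4×10⁻⁶×29×550 = 0.6725 mm.
The walls prevent any net length change, so an axial force P (same in every segment) develops. Compatibility: P · Σ Lᵢ/(AᵢEᵢ) = δ_free.
The series flexibility is Σ Lᵢ/(AᵢEᵢ) = 290/(325×46×10³) + 625/(1175×30×10³) + 550/(2350×193×10³) = 3.834×10⁻⁵ mm/N.
Hence P = δ_free / Σ(L/AE) = 0.6725/3.834×10⁻⁵ = 17.54 kN (tensile).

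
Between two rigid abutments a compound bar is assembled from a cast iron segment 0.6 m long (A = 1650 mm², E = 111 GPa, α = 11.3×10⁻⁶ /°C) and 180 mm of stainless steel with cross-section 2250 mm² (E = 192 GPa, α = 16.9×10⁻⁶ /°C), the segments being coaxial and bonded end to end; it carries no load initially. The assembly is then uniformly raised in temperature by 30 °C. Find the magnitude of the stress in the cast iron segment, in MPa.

With the walls removed the bar would change length by δ_free = Σ αᵢΔT Lᵢ = 11.3×10⁻⁶×30×600 + 16.9×10⁻⁶×30×180 = 0.2947 mm.
The rigid supports impose zero overall length change; the single axial force P common to all segments must satisfy P Σ Lᵢ/(AᵢEᵢ) = δ_free.
Σ Lᵢ/(AᵢEᵢ) = 600/(1650×111×10³) + 180/(2250×192×10³) = 3.693×10⁻⁶ mm/N.
Hence P = δ_free / Σ(L/AE) = 0.2947/3.693×10⁻⁶ = 79.8 kN (compressive).
σ_{cast iron} = P / A = 79800 / 1650 = 48.36 MPa.

σ ≈ 48.4 MPa (compressive)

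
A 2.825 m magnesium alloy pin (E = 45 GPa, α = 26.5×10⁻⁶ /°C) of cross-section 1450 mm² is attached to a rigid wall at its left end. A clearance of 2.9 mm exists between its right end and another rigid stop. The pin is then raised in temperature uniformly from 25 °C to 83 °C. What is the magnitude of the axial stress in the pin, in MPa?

Unrestrained expansion: δ_free = αΔT L = 26.5×10⁻⁶ × 58 × 2825 = 4.342 mm.
The gap closes (δ_free > 2.9 mm) and the wall then resists a further 4.342 − 2.9 = 1.442 mm of expansion.
That suppressed elongation corresponds to σ = E·Δ/L = 45×10³ × 1.442/2825 = 22.97 MPa.

σ ≈ 23 MPa (compressive)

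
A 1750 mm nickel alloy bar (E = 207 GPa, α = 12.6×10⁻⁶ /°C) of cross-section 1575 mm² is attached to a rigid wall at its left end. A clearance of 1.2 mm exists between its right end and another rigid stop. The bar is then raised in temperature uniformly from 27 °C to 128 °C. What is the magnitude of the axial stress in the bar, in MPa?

σ ≈ 121 MPa (compressive)

Unrestrained expansion: δ_free = αΔT L = 12.6×10⁻⁶ × 101 × 1750 = 2.227 mm.
After closing the 1.2 mm clearance, 2.227 − 1.2 = 1.027 mm of expansion remains to be suppressed by the wall.
Compatibility: PL/(AE) = 1.027 mm, so σ = P/A = E × (1.027/1750) = 121.5 MPa.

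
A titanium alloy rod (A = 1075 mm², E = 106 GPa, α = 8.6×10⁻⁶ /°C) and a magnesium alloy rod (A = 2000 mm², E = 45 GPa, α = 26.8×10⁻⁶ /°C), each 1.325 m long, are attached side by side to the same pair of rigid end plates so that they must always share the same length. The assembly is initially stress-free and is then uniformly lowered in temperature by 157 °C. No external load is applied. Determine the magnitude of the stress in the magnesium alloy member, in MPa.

Both members must finish at the same length. With the larger α, the magnesium alloy tends to over-contract; the plates restrain it, putting the magnesium alloy in tension and the titanium alloy in compression. With no external load the two internal forces are equal and opposite, magnitude P.
Setting the final lengths equal and cancelling L: (α₁ − α₂)ΔT = P/(A₁E₁) + P/(A₂E₂).
|α₁ − α₂|·ΔT = 18.2×10⁻⁶ × 157 = 0.002857.
1/(A₁E₁) + 1/(A₂E₂) = 1/(1075×106×10³) + 1/(2000×45×10³) = 1.989×10⁻⁸ N⁻¹.
P = 0.002857 / 1.989×10⁻⁸ = 143700 N = 143.7 kN.
σ_{magnesium alloy} = P/A₂ = 143700/2000 = 71.84 MPa, tensile.

σ ≈ 71.8 MPa (tensile)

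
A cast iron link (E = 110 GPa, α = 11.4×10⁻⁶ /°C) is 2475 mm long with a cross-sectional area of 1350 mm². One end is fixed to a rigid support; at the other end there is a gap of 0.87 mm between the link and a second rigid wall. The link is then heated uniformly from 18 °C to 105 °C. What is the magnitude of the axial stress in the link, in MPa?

σ ≈ 70.4 MPa (compressive)

If the wall were absent the link would grow by αΔT L = 11.4×10⁻⁶ × 87 × 2475 = 2.455 mm.
This exceeds the 0.87 mm gap, so the wall pushes back. The portion of expansion that must be recovered elastically is δ_free − gap = 2.455 − 0.87 = 1.585 mm.
So σ = E(δ_free − g)/L = 110×10³ × 1.585/2475 = 70.43 MPa.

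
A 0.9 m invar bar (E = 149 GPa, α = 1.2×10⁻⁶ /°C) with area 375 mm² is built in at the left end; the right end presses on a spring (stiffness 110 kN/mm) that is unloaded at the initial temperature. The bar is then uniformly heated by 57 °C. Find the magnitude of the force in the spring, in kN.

The unrestrained thermal change is αΔT L = 1.2×10⁻⁶ × 57 × 900 = 0.06156 mm.
With a force P in the spring, the elastic change of the bar is PL/(AE) and that of the spring is P/k; compatibility requires their sum to equal δ_free.
P [ L/(AE) + 1/k ] = δ_free → P [ 900/(375×149×10³) + 1/(110×10³) ] = 0.06156.
P = 0.06156 / 2.52×10⁻⁵ = 2443 N.

P ≈ 2.44 kN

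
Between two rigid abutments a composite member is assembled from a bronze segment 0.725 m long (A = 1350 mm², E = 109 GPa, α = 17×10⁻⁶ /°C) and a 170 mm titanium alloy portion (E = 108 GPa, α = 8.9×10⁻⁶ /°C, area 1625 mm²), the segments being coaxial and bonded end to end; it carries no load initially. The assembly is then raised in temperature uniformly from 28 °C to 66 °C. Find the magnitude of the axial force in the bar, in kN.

With the walls removed the bar would change length by δ_free = Σ αᵢΔT Lᵢ = 17×10⁻⁶×38×725 + 8.9×10⁻⁶×38×170 = 0.5258 mm.
Since the ends are fixed, an axial force P builds up, equal in every segment, with P · Σ Lᵢ/(AᵢEᵢ) = δ_free.
Σ Lᵢ/(AᵢEᵢ) = 725/(1350×109×10³) + 170/(1625×108×10³) = 5.896×10⁻⁶ mm/N.
So P = 0.5258 / 5.896×10⁻⁶ = 89.19 kN, compressive.

P ≈ 89.2 kN (compressive)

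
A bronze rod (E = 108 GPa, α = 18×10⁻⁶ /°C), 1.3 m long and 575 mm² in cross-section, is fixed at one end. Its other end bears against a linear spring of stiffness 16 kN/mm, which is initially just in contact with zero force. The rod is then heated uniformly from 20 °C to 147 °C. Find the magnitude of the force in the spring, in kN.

The unrestrained thermal change is αΔT L = 18×10⁻⁶ × 127 × 1300 = 2.972 mm.
Let P be the compressive force at the spring. The rod shortens elastically by PL/(AE) and the spring compresses by P/k; together these equal δ_free.
So P = δ_free / [L/(AE) + 1/k] = 2.972 / [ 1300/(575×108×10³) + 1/(16×10³) ].
P = 2.972 / 8.343×10⁻⁵ = 35620 N.

P ≈ 35.6 kN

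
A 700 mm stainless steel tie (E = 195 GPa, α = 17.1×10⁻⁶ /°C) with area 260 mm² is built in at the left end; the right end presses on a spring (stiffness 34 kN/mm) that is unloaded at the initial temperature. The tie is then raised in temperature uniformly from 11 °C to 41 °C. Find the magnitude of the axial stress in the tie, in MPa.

σ ≈ 32 MPa (compressive)

Free thermal expansion: δ_free = αΔT L = 17.1×10⁻⁶ × 30 × 700 = 0.3591 mm.
Let P be the compressive force at the spring. The tie shortens elastically by PL/(AE) and the spring compresses by P/k; together these equal δ_free.
So P = δ_free / [L/(AE) + 1/k] = 0.3591 / [ 700/(260×195×10³) + 1/(34×10³) ].
P = 0.3591 / 4.322×10⁻⁵ = 8309 N.
σ = P/A = 8309/260 = 31.96 MPa.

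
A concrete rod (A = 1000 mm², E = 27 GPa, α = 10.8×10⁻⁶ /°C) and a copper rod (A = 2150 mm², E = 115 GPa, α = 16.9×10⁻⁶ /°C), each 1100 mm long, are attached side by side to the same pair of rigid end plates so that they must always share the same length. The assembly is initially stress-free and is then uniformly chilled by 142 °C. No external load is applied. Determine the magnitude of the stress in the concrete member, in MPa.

The copper has the larger α, so on cooling it would change length more than the concrete if both were free. The rigid plates force a common final length, so the copper is put into tension and the concrete into compression, with equal and opposite forces P (no external load).
Equating the net (thermal + elastic) strains gives |α₁ − α₂|·ΔT = P·[1/(A₁E₁) + 1/(A₂E₂)].
|α₁ − α₂|·ΔT = 6.1×10⁻⁶ × 142 = 0.0008662.
1/(A₁E₁) + 1/(A₂E₂) = 1/(1000×27×10³) + 1/(2150×115×10³) = 4.108×10⁻⁸ N⁻¹.
So P = 0.0008662 / 4.108×10⁻⁸ = 21.08 kN.
σ_{concrete} = P/A₁ = 21080/1000 = 21.08 MPa, compressive.

σ ≈ 21.1 MPa (compressive)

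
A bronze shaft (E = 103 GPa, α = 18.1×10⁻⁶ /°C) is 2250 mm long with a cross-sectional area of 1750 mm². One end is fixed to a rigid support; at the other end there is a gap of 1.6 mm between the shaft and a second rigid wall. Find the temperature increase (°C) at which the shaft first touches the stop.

ΔT ≈ 39.3 °C

Contact occurs when the free expansion equals the gap: αΔT L = 1.6 mm.
So ΔT = g/(αL) = 1.6/(18.1×10⁻⁶ × 2250) = 39.29 °C.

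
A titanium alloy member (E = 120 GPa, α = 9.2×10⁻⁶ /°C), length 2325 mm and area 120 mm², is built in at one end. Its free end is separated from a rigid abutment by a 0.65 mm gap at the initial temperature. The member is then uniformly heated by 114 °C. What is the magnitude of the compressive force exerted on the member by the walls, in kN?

P ≈ 11.1 kN

Unrestrained expansion: δ_free = αΔT L = 9.2×10⁻⁶ × 114 × 2325 = 2.438 mm.
This exceeds the 0.65 mm gap, so the wall pushes back. The portion of expansion that must be recovered elastically is δ_free − gap = 2.438 − 0.65 = 1.788 mm.
Compatibility: PL/(AE) = 1.788 mm, so σ = P/A = E × (1.788/2325) = 92.31 MPa.
Force on the wall = σA = 92.31 × 120 mm² = 11.08 kN.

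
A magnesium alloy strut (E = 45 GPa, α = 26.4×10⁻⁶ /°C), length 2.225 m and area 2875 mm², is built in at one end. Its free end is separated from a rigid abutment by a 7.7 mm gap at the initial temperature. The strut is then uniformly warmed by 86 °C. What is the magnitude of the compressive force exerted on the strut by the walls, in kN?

If the wall were absent the strut would grow by αΔT L = 26.4×10⁻⁶ × 86 × 2225 = 5.052 mm.
This is smaller than the 7.7 mm clearance, so the strut expands freely without reaching the stop — the stress is zero.

P ≈ 0 kN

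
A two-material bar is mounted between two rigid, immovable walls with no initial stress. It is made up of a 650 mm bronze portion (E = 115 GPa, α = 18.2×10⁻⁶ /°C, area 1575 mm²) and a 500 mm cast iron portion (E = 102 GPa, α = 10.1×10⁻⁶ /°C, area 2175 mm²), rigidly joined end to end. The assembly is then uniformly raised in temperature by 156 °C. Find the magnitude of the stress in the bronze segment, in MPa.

Free thermal expansion of the whole bar: Σ αᵢΔT Lᵢ = 18.2×10⁻⁶×156×650 + 10.1×10⁻⁶×156×500 = 2.633 mm.
Since the ends are fixed, an axial force P builds up, equal in every segment, with P · Σ Lᵢ/(AᵢEᵢ) = δ_free.
The series flexibility is Σ Lᵢ/(AᵢEᵢ) = 650/(1575×115×10³) + 500/(2175×102×10³) = 5.842×10⁻⁶ mm/N.
P = 2.633 / 5.842×10⁻⁶ = 450700 N = 450.7 kN, compressive.
σ_{bronze} = P / A = 450700 / 1575 = 286.2 MPa.

σ ≈ 286 MPa (compressive)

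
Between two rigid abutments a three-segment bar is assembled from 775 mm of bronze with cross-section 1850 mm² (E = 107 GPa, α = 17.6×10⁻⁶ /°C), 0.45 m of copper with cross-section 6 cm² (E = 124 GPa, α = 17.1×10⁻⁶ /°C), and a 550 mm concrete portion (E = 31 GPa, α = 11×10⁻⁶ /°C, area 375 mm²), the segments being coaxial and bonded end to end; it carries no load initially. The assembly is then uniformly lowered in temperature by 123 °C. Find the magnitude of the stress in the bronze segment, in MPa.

σ ≈ 31.8 MPa (tensile)

Free thermal contraction of the whole bar: Σ αᵢΔT Lᵢ = 17.6×10⁻⁶×123×775 + 17.1×10⁻⁶×123×450 + 11×10⁻⁶×123×550 = 3.368 mm.
Since the ends are fixed, an axial force P builds up, equal in every segment, with P · Σ Lᵢ/(AᵢEᵢ) = δ_free.
Σ Lᵢ/(AᵢEᵢ) = 775/(1850×107×10³) + 450/(600×124×10³) + 550/(375×31×10³) = 5.728×10⁻⁵ mm/N.
Hence P = δ_free / Σ(L/AE) = 3.368/5.728×10⁻⁵ = 58.81 kN (tensile).
σ_{bronze} = P / A = 58810 / 1850 = 31.79 MPa.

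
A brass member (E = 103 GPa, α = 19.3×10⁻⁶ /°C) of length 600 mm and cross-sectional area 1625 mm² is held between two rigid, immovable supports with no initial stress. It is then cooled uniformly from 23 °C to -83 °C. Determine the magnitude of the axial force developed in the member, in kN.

With zero net strain, σ = E·αΔT = 103 GPa × 19.3×10⁻⁶ × 106 = 210.7 MPa.
Axial force P = σA = 210.7 × 1625 = 342400 N = 342.4 kN, tensile.

P ≈ 342 kN (tensile)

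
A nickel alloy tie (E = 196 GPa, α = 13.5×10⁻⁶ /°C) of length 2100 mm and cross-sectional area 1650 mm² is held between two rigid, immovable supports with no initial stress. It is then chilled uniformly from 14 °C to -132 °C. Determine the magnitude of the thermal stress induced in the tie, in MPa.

σ ≈ 386 MPa (tensile)

The supports are rigid, so the total axial strain is zero. The restrained thermal strain is ε = αΔT = 13.5×10⁻⁶ × 146 = 1971×10⁻⁶.
Hence σ = E·αΔT = 196×10³ × 1971×10⁻⁶ = 386.3 MPa, tensile.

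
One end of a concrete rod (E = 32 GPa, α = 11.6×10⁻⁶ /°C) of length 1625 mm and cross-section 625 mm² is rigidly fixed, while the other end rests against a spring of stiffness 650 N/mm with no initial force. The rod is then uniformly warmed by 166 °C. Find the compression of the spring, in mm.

δ ≈ 2.97 mm

If the spring were absent the rod would lengthen by αΔT L = 11.6×10⁻⁶ × 166 × 1625 = 3.129 mm.
Let P be the compressive force at the spring. The rod shortens elastically by PL/(AE) and the spring compresses by P/k; together these equal δ_free.
So P = δ_free / [L/(AE) + 1/k] = 3.129 / [ 1625/(625×32×10³) + 1/(650) ].
P = 3.129 / 0.00162 = 1932 N.
Spring compression = P/k = 1932/(650) = 2.972 mm.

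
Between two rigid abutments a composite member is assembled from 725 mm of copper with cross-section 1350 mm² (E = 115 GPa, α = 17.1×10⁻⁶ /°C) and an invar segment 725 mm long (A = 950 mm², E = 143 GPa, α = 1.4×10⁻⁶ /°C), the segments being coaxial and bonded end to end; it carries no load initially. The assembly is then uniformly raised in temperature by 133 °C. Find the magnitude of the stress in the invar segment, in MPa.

σ ≈ 188 MPa (compressive)

With the walls removed the bar would change length by δ_free = Σ αᵢΔT Lᵢ = 17.1×10⁻⁶×133×725 + 1.4×10⁻⁶×133×725 = 1.784 mm.
Since the ends are fixed, an axial force P builds up, equal in every segment, with P · Σ Lᵢ/(AᵢEᵢ) = δ_free.
The series flexibility is Σ Lᵢ/(AᵢEᵢ) = 725/(1350×115×10³) + 725/(950×143×10³) = 1.001×10⁻⁵ mm/N.
So P = 1.784 / 1.001×10⁻⁵ = 178.3 kN, compressive.
σ_{invar} = P / A = 178300 / 950 = 187.7 MPa.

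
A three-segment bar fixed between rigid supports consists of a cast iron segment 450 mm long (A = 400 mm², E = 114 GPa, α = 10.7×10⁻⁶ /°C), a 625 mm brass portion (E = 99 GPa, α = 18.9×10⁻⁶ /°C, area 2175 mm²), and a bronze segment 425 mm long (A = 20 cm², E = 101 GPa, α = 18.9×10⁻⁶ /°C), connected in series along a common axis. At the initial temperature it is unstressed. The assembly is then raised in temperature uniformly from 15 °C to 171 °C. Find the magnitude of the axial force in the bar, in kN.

With the walls removed the bar would change length by δ_free = Σ αᵢΔT Lᵢ = 10.7×10⁻⁶×156×450 + 18.9×10⁻⁶×156×625 + 18.9×10⁻⁶×156×425 = 3.847 mm.
The rigid supports impose zero overall length change; the single axial force P common to all segments must satisfy P Σ Lᵢ/(AᵢEᵢ) = δ_free.
Σ Lᵢ/(AᵢEᵢ) = 450/(400×114×10³) + 625/(2175×99×10³) + 425/(2000×101×10³) = 1.487×10⁻⁵ mm/N.
So P = 3.847 / 1.487×10⁻⁵ = 258.6 kN, compressive.

P ≈ 259 kN (compressive)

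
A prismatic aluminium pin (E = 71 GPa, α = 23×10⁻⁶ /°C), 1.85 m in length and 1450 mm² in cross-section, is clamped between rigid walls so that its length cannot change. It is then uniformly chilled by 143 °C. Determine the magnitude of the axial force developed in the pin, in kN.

P ≈ 339 kN (tensile)

Full restraint means ε = 0, so the stress is σ = EαΔT = 71×10³ × 23×10⁻⁶ × 143 = 233.5 MPa.
Then P = σA = 233.5 × 1450 mm² = 338.6 kN, tensile.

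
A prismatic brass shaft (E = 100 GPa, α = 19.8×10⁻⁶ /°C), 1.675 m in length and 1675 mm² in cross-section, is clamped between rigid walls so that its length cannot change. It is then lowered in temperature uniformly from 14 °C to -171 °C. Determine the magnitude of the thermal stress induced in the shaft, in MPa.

σ ≈ 366 MPa (tensile)

With length fixed, the mechanical strain must cancel the thermal strain αΔT = 19.8×10⁻⁶ × 185 = 3663×10⁻⁶.
σ = EαΔT = 100×10³ × 19.8×10⁻⁶ × 185 = 366.3 MPa (tensile; the shaft is trying to contract).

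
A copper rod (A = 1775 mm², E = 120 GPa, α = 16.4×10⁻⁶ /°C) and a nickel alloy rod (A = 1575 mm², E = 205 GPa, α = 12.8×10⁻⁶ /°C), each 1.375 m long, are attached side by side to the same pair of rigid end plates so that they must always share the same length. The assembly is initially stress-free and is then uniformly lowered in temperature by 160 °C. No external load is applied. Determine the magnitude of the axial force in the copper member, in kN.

Both members must finish at the same length. With the larger α, the copper tends to over-contract; the plates restrain it, putting the copper in tension and the nickel alloy in compression. With no external load the two internal forces are equal and opposite, magnitude P.
Compatibility of the two members (thermal + elastic change equal): (α₁ − α₂)ΔT = P·[1/(A₁E₁) + 1/(A₂E₂)].
|α₁ − α₂|·ΔT = 3.6×10⁻⁶ × 160 = 0.000576.
1/(A₁E₁) + 1/(A₂E₂) = 1/(1775×120×10³) + 1/(1575×205×10³) = 7.792×10⁻⁹ N⁻¹.
So P = 0.000576 / 7.792×10⁻⁹ = 73.92 kN.

P ≈ 73.9 kN (tensile in the copper)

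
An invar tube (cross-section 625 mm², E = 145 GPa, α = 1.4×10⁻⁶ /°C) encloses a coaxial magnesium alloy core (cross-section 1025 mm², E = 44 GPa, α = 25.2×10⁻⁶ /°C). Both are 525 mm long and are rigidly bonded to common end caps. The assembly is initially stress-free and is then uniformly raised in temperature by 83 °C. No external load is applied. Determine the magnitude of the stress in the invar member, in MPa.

σ ≈ 95.2 MPa (tensile)

Both members must finish at the same length. With the larger α, the magnesium alloy tends to over-expand; the plates restrain it, putting the magnesium alloy in compression and the invar in tension. With no external load the two internal forces are equal and opposite, magnitude P.
Equating the net (thermal + elastic) strains gives |α₁ − α₂|·ΔT = P·[1/(A₁E₁) + 1/(A₂E₂)].
|α₁ − α₂|·ΔT = 23.8×10⁻⁶ × 83 = 0.001975.
1/(A₁E₁) + 1/(A₂E₂) = 1/(625×145×10³) + 1/(1025×44×10³) = 3.321×10⁻⁸ N⁻¹.
P = 0.001975 / 3.321×10⁻⁸ = 59490 N = 59.49 kN.
σ_{invar} = P/A₁ = 59490/625 = 95.18 MPa, tensile.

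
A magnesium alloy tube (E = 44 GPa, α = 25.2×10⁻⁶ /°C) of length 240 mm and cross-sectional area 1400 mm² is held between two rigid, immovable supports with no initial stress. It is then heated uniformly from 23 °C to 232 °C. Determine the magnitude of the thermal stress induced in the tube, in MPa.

Because both ends are immovable the net strain is zero, and the suppressed thermal strain is αΔT = 25.2×10⁻⁶ × 209 = 5266.8×10⁻⁶.
Hence σ = E·αΔT = 44×10³ × 5266.8×10⁻⁶ = 231.7 MPa, compressive.

σ ≈ 232 MPa (compressive)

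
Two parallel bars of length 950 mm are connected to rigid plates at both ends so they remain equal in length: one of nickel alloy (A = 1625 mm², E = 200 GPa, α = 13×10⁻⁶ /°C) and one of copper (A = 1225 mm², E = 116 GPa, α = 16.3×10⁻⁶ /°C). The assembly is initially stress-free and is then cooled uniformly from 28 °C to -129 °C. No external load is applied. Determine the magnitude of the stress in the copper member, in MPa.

The copper has the larger α, so on cooling it would change length more than the nickel alloy if both were free. The rigid plates force a common final length, so the copper is put into tension and the nickel alloy into compression, with equal and opposite forces P (no external load).
Equating the net (thermal + elastic) strains gives |α₁ − α₂|·ΔT = P·[1/(A₁E₁) + 1/(A₂E₂)].
|α₁ − α₂|·ΔT = 3.3×10⁻⁶ × 157 = 0.0005181.
1/(A₁E₁) + 1/(A₂E₂) = 1/(1625×200×10³) + 1/(1225×116×10³) = 1.011×10⁻⁸ N⁻¹.
P = 0.0005181 / 1.011×10⁻⁸ = 51220 N = 51.22 kN.
σ_{copper} = P/A₂ = 51220/1225 = 41.82 MPa, tensile.

σ ≈ 41.8 MPa (tensile)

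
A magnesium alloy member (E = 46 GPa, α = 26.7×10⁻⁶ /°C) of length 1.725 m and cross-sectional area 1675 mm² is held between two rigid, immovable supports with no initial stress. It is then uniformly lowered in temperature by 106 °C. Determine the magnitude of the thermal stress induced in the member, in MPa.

σ ≈ 130 MPa (tensile)

With length fixed, the mechanical strain must cancel the thermal strain αΔT = 26.7×10⁻⁶ × 106 = 2830.2×10⁻⁶.
The stress required to suppress this strain is σ = Eε = 46×10³ × 2830.2×10⁻⁶ = 130.2 MPa, tensile since the member is trying to contract.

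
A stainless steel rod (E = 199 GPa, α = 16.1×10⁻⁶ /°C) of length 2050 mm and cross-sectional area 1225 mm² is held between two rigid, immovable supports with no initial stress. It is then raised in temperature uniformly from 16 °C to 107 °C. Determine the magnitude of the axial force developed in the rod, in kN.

Full restraint means ε = 0, so the stress is σ = EαΔT = 199×10³ × 16.1×10⁻⁶ × 91 = 291.6 MPa.
Then P = σA = 291.6 × 1225 mm² = 357.2 kN, compressive.

P ≈ 357 kN (compressive)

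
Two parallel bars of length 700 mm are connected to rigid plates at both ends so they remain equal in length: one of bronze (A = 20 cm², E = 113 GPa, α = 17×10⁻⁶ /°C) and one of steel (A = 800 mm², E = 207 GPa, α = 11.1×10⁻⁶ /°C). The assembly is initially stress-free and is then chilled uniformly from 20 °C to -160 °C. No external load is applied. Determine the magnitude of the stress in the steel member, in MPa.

σ ≈ 127 MPa (compressive)

Both members must finish at the same length. With the larger α, the bronze tends to over-contract; the plates restrain it, putting the bronze in tension and the steel in compression. With no external load the two internal forces are equal and opposite, magnitude P.
Setting the final lengths equal and cancelling L: (α₁ − α₂)ΔT = P/(A₁E₁) + P/(A₂E₂).
|α₁ − α₂|·ΔT = 5.9×10⁻⁶ × 180 = 0.001062.
1/(A₁E₁) + 1/(A₂E₂) = 1/(2000×113×10³) + 1/(800×207×10³) = 1.046×10⁻⁸ N⁻¹.
So P = 0.001062 / 1.046×10⁻⁸ = 101.5 kN.
σ_{steel} = P/A₂ = 101500/800 = 126.9 MPa, compressive.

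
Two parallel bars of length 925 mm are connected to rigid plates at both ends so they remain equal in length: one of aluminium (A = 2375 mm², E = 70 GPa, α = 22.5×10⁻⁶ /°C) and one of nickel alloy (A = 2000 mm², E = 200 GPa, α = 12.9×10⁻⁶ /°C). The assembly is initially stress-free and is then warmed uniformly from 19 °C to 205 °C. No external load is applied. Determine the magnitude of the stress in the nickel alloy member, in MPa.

σ ≈ 105 MPa (tensile)

Equilibrium of a rigid end plate with no external load gives equal and opposite internal forces ±P in the two members. Since α_{aluminium} > α_{nickel alloy}, heating drives the aluminium into compression and the nickel alloy into tension.
Compatibility of the two members (thermal + elastic change equal): (α₁ − α₂)ΔT = P·[1/(A₁E₁) + 1/(A₂E₂)].
|α₁ − α₂|·ΔT = 9.6×10⁻⁶ × 186 = 0.001786.
1/(A₁E₁) + 1/(A₂E₂) = 1/(2375×70×10³) + 1/(2000×200×10³) = 8.515×10⁻⁹ N⁻¹.
P = 0.001786 / 8.515×10⁻⁹ = 209700 N = 209.7 kN.
σ_{nickel alloy} = P/A₂ = 209700/2000 = 104.8 MPa, tensile.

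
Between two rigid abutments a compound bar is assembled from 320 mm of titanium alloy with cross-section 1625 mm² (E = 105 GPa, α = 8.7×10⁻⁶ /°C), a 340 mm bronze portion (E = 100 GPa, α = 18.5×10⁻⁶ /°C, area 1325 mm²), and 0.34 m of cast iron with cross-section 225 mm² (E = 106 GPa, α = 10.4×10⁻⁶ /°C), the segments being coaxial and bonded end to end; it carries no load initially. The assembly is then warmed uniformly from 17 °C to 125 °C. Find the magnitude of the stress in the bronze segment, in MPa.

σ ≈ 55 MPa (compressive)

Free thermal expansion of the whole bar: Σ αᵢΔT Lᵢ = 8.7×10⁻⁶×108×320 + 18.5×10⁻⁶×108×340 + 10.4×10⁻⁶×108×340 = 1.362 mm.
The rigid supports impose zero overall length change; the single axial force P common to all segments must satisfy P Σ Lᵢ/(AᵢEᵢ) = δ_free.
The series flexibility is Σ Lᵢ/(AᵢEᵢ) = 320/(1625×105×10³) + 340/(1325×100×10³) + 340/(225×106×10³) = 1.87×10⁻⁵ mm/N.
P = 1.362 / 1.87×10⁻⁵ = 72840 N = 72.84 kN, compressive.
σ_{bronze} = P / A = 72840 / 1325 = 54.97 MPa.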